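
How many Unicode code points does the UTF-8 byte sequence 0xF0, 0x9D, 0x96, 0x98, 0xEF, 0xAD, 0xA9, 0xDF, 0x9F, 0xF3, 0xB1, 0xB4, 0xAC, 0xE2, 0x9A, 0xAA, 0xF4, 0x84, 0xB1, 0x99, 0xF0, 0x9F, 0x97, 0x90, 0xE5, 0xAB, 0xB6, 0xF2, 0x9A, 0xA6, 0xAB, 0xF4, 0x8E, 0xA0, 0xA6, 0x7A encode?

11

Byte at offset 0: 0xF0 = 11110000 → 4-byte char (#1). Advance 4.
Byte at offset 4: 0xEF = 11101111 → 3-byte char (#2). Advance 3.
Byte at offset 7: 0xDF = 11011111 → 2-byte char (#3). Advance 2.
Byte at offset 9: 0xF3 = 11110011 → 4-byte char (#4). Advance 4.
Byte at offset 13: 0xE2 = 11100010 → 3-byte char (#5). Advance 3.
Byte at offset 16: 0xF4 = 11110100 → 4-byte char (#6). Advance 4.
Byte at offset 20: 0xF0 = 11110000 → 4-byte char (#7). Advance 4.
Byte at offset 24: 0xE5 = 11100101 → 3-byte char (#8). Advance 3.
Byte at offset 27: 0xF2 = 11110010 → 4-byte char (#9). Advance 4.
Byte at offset 31: 0xF4 = 11110100 → 4-byte char (#10). Advance 4.
Byte at offset 35: 0x7A = 01111010 → 1-byte char (#11). Advance 1.
Reached end at offset 36 after 11 code points.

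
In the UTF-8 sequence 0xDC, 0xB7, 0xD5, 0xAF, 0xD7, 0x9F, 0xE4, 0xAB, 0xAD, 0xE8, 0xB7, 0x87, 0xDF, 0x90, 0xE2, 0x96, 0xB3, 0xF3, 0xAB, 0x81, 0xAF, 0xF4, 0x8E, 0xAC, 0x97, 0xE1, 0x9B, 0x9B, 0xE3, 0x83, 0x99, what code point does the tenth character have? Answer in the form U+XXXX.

Offset 0: leading byte 0xDC = 11011100 → 2-byte char #1 = DC B7.
Offset 2: leading byte 0xD5 = 11010101 → 2-byte char #2 = D5 AF.
Offset 4: leading byte 0xD7 = 11010111 → 2-byte char #3 = D7 9F.
Offset 6: leading byte 0xE4 = 11100100 → 3-byte char #4 = E4 AB AD.
Offset 9: leading byte 0xE8 = 11101000 → 3-byte char #5 = E8 B7 87.
Offset 12: leading byte 0xDF = 11011111 → 2-byte char #6 = DF 90.
Offset 14: leading byte 0xE2 = 11100010 → 3-byte char #7 = E2 96 B3.
Offset 17: leading byte 0xF3 = 11110011 → 4-byte char #8 = F3 AB 81 AF.
Offset 21: leading byte 0xF4 = 11110100 → 4-byte char #9 = F4 8E AC 97.
Offset 25: leading byte 0xE1 = 11100001 → 3-byte char #10 = E1 9B 9B.
Leading byte 0xE1 = 11100001 matches 1110xxxx → 3-byte sequence.
Byte 1: 0xE1 = 11100001, payload 0001 (4 bits).
Byte 2: 0x9B = 10011011 (10xxxxxx ✓), payload 011011.
Byte 3: 0x9B = 10011011 (10xxxxxx ✓), payload 011011.
Concatenate: 0001011011011011 = 0x16DB (16 bits → U+16DB).

U+16DB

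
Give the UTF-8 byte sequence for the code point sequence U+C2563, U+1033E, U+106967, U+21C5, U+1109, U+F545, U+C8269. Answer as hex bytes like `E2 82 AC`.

U+C2563: 4-byte form → F3 82 95 A3.
U+1033E: 4-byte form → F0 90 8C BE.
U+106967: 4-byte form → F4 86 A5 A7.
U+21C5: 3-byte form → E2 87 85.
U+1109: 3-byte form → E1 84 89.
U+F545: 3-byte form → EF 95 85.
U+C8269: 4-byte form → F3 88 89 A9.
Concatenated (25 bytes): F3 82 95 A3 F0 90 8C BE F4 86 A5 A7 E2 87 85 E1 84 89 EF 95 85 F3 88 89 A9.

F3 82 95 A3 F0 90 8C BE F4 86 A5 A7 E2 87 85 E1 84 89 EF 95 85 F3 88 89 A9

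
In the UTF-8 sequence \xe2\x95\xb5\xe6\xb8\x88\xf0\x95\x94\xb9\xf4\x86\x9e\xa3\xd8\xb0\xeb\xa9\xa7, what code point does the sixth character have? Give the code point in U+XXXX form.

Offset 0: leading byte 0xE2 = 11100010 → 3-byte char #1 = E2 95 B5.
Offset 3: leading byte 0xE6 = 11100110 → 3-byte char #2 = E6 B8 88.
Offset 6: leading byte 0xF0 = 11110000 → 4-byte char #3 = F0 95 94 B9.
Offset 10: leading byte 0xF4 = 11110100 → 4-byte char #4 = F4 86 9E A3.
Offset 14: leading byte 0xD8 = 11011000 → 2-byte char #5 = D8 B0.
Offset 16: leading byte 0xEB = 11101011 → 3-byte char #6 = EB A9 A7.
Leading byte 0xEB = 11101011 matches 1110xxxx → 3-byte sequence.
Byte 1: 0xEB = 11101011, payload 1011 (4 bits).
Byte 2: 0xA9 = 10101001 (10xxxxxx ✓), payload 101001.
Byte 3: 0xA7 = 10100111 (10xxxxxx ✓), payload 100111.
Concatenate: 1011101001100111 = 0xBA67 (16 bits → U+BA67).

U+BA67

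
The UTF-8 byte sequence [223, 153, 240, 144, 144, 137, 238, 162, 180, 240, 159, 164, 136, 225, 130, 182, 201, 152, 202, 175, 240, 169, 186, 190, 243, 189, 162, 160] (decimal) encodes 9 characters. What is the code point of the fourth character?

U+1F908

Offset 0: leading byte 0xDF = 11011111 → 2-byte char #1 = DF 99.
Offset 2: leading byte 0xF0 = 11110000 → 4-byte char #2 = F0 90 90 89.
Offset 6: leading byte 0xEE = 11101110 → 3-byte char #3 = EE A2 B4.
Offset 9: leading byte 0xF0 = 11110000 → 4-byte char #4 = F0 9F A4 88.
Leading byte 0xF0 = 11110000 matches 11110xxx → 4-byte sequence.
Byte 1: 0xF0 = 11110000, payload 000 (3 bits).
Byte 2: 0x9F = 10011111 (10xxxxxx ✓), payload 011111.
Byte 3: 0xA4 = 10100100 (10xxxxxx ✓), payload 100100.
Byte 4: 0x88 = 10001000 (10xxxxxx ✓), payload 001000.
Concatenate: 000011111100100001000 = 0x1F908 (21 bits → U+1F908).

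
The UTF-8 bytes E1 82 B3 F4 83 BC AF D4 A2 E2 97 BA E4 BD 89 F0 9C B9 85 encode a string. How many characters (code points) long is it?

Byte at offset 0: 0xE1 = 11100001 → 3-byte char (#1). Advance 3.
Byte at offset 3: 0xF4 = 11110100 → 4-byte char (#2). Advance 4.
Byte at offset 7: 0xD4 = 11010100 → 2-byte char (#3). Advance 2.
Byte at offset 9: 0xE2 = 11100010 → 3-byte char (#4). Advance 3.
Byte at offset 12: 0xE4 = 11100100 → 3-byte char (#5). Advance 3.
Byte at offset 15: 0xF0 = 11110000 → 4-byte char (#6). Advance 4.
Reached end at offset 19 after 6 code points.

6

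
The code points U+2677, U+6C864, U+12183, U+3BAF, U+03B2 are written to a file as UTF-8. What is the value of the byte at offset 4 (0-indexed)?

U+2677 → 3-byte form E2 99 B7 at offsets 0–2.
U+6C864 → 4-byte form F1 AC A1 A4 at offsets 3–6.
Offset 4 falls in char 2's range; it's byte 2 of F1 AC A1 A4 = 0xAC.

0xAC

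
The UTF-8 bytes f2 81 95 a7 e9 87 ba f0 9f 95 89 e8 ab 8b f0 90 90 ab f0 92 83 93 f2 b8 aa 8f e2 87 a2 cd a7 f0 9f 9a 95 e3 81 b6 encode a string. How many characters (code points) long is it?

11

Byte at offset 0: 0xF2 = 11110010 → 4-byte char (#1). Advance 4.
Byte at offset 4: 0xE9 = 11101001 → 3-byte char (#2). Advance 3.
Byte at offset 7: 0xF0 = 11110000 → 4-byte char (#3). Advance 4.
Byte at offset 11: 0xE8 = 11101000 → 3-byte char (#4). Advance 3.
Byte at offset 14: 0xF0 = 11110000 → 4-byte char (#5). Advance 4.
Byte at offset 18: 0xF0 = 11110000 → 4-byte char (#6). Advance 4.
Byte at offset 22: 0xF2 = 11110010 → 4-byte char (#7). Advance 4.
Byte at offset 26: 0xE2 = 11100010 → 3-byte char (#8). Advance 3.
Byte at offset 29: 0xCD = 11001101 → 2-byte char (#9). Advance 2.
Byte at offset 31: 0xF0 = 11110000 → 4-byte char (#10). Advance 4.
Byte at offset 35: 0xE3 = 11100011 → 3-byte char (#11). Advance 3.
Reached end at offset 38 after 11 code points.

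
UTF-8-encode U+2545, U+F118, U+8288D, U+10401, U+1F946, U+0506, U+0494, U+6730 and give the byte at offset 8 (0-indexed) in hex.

0xA2

U+2545 → 3-byte form E2 95 85 at offsets 0–2.
U+F118 → 3-byte form EF 84 98 at offsets 3–5.
U+8288D → 4-byte form F2 82 A2 8D at offsets 6–9.
Offset 8 falls in char 3's range; it's byte 3 of F2 82 A2 8D = 0xA2.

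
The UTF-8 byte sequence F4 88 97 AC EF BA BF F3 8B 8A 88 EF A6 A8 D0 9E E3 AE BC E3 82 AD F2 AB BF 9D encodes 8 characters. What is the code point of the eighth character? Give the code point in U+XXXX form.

U+ABFDD

Offset 0: leading byte 0xF4 = 11110100 → 4-byte char #1 = F4 88 97 AC.
Offset 4: leading byte 0xEF = 11101111 → 3-byte char #2 = EF BA BF.
Offset 7: leading byte 0xF3 = 11110011 → 4-byte char #3 = F3 8B 8A 88.
Offset 11: leading byte 0xEF = 11101111 → 3-byte char #4 = EF A6 A8.
Offset 14: leading byte 0xD0 = 11010000 → 2-byte char #5 = D0 9E.
Offset 16: leading byte 0xE3 = 11100011 → 3-byte char #6 = E3 AE BC.
Offset 19: leading byte 0xE3 = 11100011 → 3-byte char #7 = E3 82 AD.
Offset 22: leading byte 0xF2 = 11110010 → 4-byte char #8 = F2 AB BF 9D.
Leading byte 0xF2 = 11110010 matches 11110xxx → 4-byte sequence.
Byte 1: 0xF2 = 11110010, payload 010 (3 bits).
Byte 2: 0xAB = 10101011 (10xxxxxx ✓), payload 101011.
Byte 3: 0xBF = 10111111 (10xxxxxx ✓), payload 111111.
Byte 4: 0x9D = 10011101 (10xxxxxx ✓), payload 011101.
Concatenate: 010101011111111011101 = 0xABFDD (21 bits → U+ABFDD).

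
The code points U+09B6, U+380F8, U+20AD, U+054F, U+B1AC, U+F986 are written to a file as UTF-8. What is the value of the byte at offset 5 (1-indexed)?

0xB8

1-indexed offset 5 is 0-indexed offset 4.
U+09B6 → 3-byte form E0 A6 B6 at offsets 0–2.
U+380F8 → 4-byte form F0 B8 83 B8 at offsets 3–6.
Offset 4 falls in char 2's range; it's byte 2 of F0 B8 83 B8 = 0xB8.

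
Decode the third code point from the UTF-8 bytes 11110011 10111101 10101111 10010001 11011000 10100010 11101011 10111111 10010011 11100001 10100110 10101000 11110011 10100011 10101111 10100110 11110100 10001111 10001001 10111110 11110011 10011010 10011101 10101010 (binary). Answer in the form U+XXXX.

U+BFD3

Offset 0: leading byte 0xF3 = 11110011 → 4-byte char #1 = F3 BD AF 91.
Offset 4: leading byte 0xD8 = 11011000 → 2-byte char #2 = D8 A2.
Offset 6: leading byte 0xEB = 11101011 → 3-byte char #3 = EB BF 93.
Leading byte 0xEB = 11101011 matches 1110xxxx → 3-byte sequence.
Byte 1: 0xEB = 11101011, payload 1011 (4 bits).
Byte 2: 0xBF = 10111111 (10xxxxxx ✓), payload 111111.
Byte 3: 0x93 = 10010011 (10xxxxxx ✓), payload 010011.
Concatenate: 1011111111010011 = 0xBFD3 (16 bits → U+BFD3).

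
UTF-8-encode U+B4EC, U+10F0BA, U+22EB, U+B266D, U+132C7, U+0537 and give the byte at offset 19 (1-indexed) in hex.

1-indexed offset 19 is 0-indexed offset 18.
U+B4EC → 3-byte form EB 93 AC at offsets 0–2.
U+10F0BA → 4-byte form F4 8F 82 BA at offsets 3–6.
U+22EB → 3-byte form E2 8B AB at offsets 7–9.
U+B266D → 4-byte form F2 B2 99 AD at offsets 10–13.
U+132C7 → 4-byte form F0 93 8B 87 at offsets 14–17.
U+0537 → 2-byte form D4 B7 at offsets 18–19.
Offset 18 falls in char 6's range; it's byte 1 of D4 B7 = 0xD4.

0xD4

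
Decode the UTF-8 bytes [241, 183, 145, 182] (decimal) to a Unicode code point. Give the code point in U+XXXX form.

U+77476

Leading byte 0xF1 = 11110001 matches 11110xxx → 4-byte sequence.
Byte 1: 0xF1 = 11110001, payload 001 (3 bits).
Byte 2: 0xB7 = 10110111 (10xxxxxx ✓), payload 110111.
Byte 3: 0x91 = 10010001 (10xxxxxx ✓), payload 010001.
Byte 4: 0xB6 = 10110110 (10xxxxxx ✓), payload 110110.
Concatenate: 001110111010001110110 = 0x77476 (21 bits → U+77476).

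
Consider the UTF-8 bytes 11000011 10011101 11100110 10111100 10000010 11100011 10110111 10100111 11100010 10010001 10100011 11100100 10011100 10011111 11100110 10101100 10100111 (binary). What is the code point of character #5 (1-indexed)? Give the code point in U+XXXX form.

U+471F

Offset 0: leading byte 0xC3 = 11000011 → 2-byte char #1 = C3 9D.
Offset 2: leading byte 0xE6 = 11100110 → 3-byte char #2 = E6 BC 82.
Offset 5: leading byte 0xE3 = 11100011 → 3-byte char #3 = E3 B7 A7.
Offset 8: leading byte 0xE2 = 11100010 → 3-byte char #4 = E2 91 A3.
Offset 11: leading byte 0xE4 = 11100100 → 3-byte char #5 = E4 9C 9F.
Leading byte 0xE4 = 11100100 matches 1110xxxx → 3-byte sequence.
Byte 1: 0xE4 = 11100100, payload 0100 (4 bits).
Byte 2: 0x9C = 10011100 (10xxxxxx ✓), payload 011100.
Byte 3: 0x9F = 10011111 (10xxxxxx ✓), payload 011111.
Concatenate: 0100011100011111 = 0x471F (16 bits → U+471F).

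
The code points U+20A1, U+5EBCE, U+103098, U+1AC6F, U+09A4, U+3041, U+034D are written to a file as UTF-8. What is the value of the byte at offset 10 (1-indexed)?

1-indexed offset 10 is 0-indexed offset 9.
U+20A1 → 3-byte form E2 82 A1 at offsets 0–2.
U+5EBCE → 4-byte form F1 9E AF 8E at offsets 3–6.
U+103098 → 4-byte form F4 83 82 98 at offsets 7–10.
Offset 9 falls in char 3's range; it's byte 3 of F4 83 82 98 = 0x82.

0x82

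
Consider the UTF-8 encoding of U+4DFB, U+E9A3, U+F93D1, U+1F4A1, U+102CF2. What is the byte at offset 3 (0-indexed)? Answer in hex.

U+4DFB → 3-byte form E4 B7 BB at offsets 0–2.
U+E9A3 → 3-byte form EE A6 A3 at offsets 3–5.
Offset 3 falls in char 2's range; it's byte 1 of EE A6 A3 = 0xEE.

0xEE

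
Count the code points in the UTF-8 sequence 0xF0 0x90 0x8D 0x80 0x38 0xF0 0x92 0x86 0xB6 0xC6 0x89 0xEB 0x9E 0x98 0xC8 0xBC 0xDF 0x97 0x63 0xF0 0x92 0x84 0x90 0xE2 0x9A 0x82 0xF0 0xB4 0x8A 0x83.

11

Byte at offset 0: 0xF0 = 11110000 → 4-byte char (#1). Advance 4.
Byte at offset 4: 0x38 = 00111000 → 1-byte char (#2). Advance 1.
Byte at offset 5: 0xF0 = 11110000 → 4-byte char (#3). Advance 4.
Byte at offset 9: 0xC6 = 11000110 → 2-byte char (#4). Advance 2.
Byte at offset 11: 0xEB = 11101011 → 3-byte char (#5). Advance 3.
Byte at offset 14: 0xC8 = 11001000 → 2-byte char (#6). Advance 2.
Byte at offset 16: 0xDF = 11011111 → 2-byte char (#7). Advance 2.
Byte at offset 18: 0x63 = 01100011 → 1-byte char (#8). Advance 1.
Byte at offset 19: 0xF0 = 11110000 → 4-byte char (#9). Advance 4.
Byte at offset 23: 0xE2 = 11100010 → 3-byte char (#10). Advance 3.
Byte at offset 26: 0xF0 = 11110000 → 4-byte char (#11). Advance 4.
Reached end at offset 30 after 11 code points.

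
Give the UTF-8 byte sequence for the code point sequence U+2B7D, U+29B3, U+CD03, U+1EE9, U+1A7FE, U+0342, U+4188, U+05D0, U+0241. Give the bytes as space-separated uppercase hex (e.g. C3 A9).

E2 AD BD E2 A6 B3 EC B4 83 E1 BB A9 F0 9A 9F BE CD 82 E4 86 88 D7 90 C9 81

U+2B7D: 3-byte form → E2 AD BD.
U+29B3: 3-byte form → E2 A6 B3.
U+CD03: 3-byte form → EC B4 83.
U+1EE9: 3-byte form → E1 BB A9.
U+1A7FE: 4-byte form → F0 9A 9F BE.
U+0342: 2-byte form → CD 82.
U+4188: 3-byte form → E4 86 88.
U+05D0: 2-byte form → D7 90.
U+0241: 2-byte form → C9 81.
Concatenated (25 bytes): E2 AD BD E2 A6 B3 EC B4 83 E1 BB A9 F0 9A 9F BE CD 82 E4 86 88 D7 90 C9 81.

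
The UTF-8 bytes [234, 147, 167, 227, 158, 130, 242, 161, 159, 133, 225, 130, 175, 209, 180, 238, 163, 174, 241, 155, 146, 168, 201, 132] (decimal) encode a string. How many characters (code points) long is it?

Byte at offset 0: 0xEA = 11101010 → 3-byte char (#1). Advance 3.
Byte at offset 3: 0xE3 = 11100011 → 3-byte char (#2). Advance 3.
Byte at offset 6: 0xF2 = 11110010 → 4-byte char (#3). Advance 4.
Byte at offset 10: 0xE1 = 11100001 → 3-byte char (#4). Advance 3.
Byte at offset 13: 0xD1 = 11010001 → 2-byte char (#5). Advance 2.
Byte at offset 15: 0xEE = 11101110 → 3-byte char (#6). Advance 3.
Byte at offset 18: 0xF1 = 11110001 → 4-byte char (#7). Advance 4.
Byte at offset 22: 0xC9 = 11001001 → 2-byte char (#8). Advance 2.
Reached end at offset 24 after 8 code points.

8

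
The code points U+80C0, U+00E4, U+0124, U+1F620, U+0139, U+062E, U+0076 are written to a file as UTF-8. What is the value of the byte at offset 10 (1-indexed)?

1-indexed offset 10 is 0-indexed offset 9.
U+80C0 → 3-byte form E8 83 80 at offsets 0–2.
U+00E4 → 2-byte form C3 A4 at offsets 3–4.
U+0124 → 2-byte form C4 A4 at offsets 5–6.
U+1F620 → 4-byte form F0 9F 98 A0 at offsets 7–10.
Offset 9 falls in char 4's range; it's byte 3 of F0 9F 98 A0 = 0x98.

0x98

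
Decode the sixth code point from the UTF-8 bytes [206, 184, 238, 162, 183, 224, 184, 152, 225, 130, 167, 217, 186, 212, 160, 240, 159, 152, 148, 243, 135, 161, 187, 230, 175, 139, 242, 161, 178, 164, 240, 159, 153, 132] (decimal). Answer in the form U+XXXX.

Offset 0: leading byte 0xCE = 11001110 → 2-byte char #1 = CE B8.
Offset 2: leading byte 0xEE = 11101110 → 3-byte char #2 = EE A2 B7.
Offset 5: leading byte 0xE0 = 11100000 → 3-byte char #3 = E0 B8 98.
Offset 8: leading byte 0xE1 = 11100001 → 3-byte char #4 = E1 82 A7.
Offset 11: leading byte 0xD9 = 11011001 → 2-byte char #5 = D9 BA.
Offset 13: leading byte 0xD4 = 11010100 → 2-byte char #6 = D4 A0.
Leading byte 0xD4 = 11010100 matches 110xxxxx → 2-byte sequence.
Byte 1: 0xD4 = 11010100, payload 10100 (5 bits).
Byte 2: 0xA0 = 10100000 (10xxxxxx ✓), payload 100000.
Concatenate: 10100100000 = 0x520 (11 bits → U+0520).

U+0520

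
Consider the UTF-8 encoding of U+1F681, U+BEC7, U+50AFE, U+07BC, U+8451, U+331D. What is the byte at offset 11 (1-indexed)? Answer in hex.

1-indexed offset 11 is 0-indexed offset 10.
U+1F681 → 4-byte form F0 9F 9A 81 at offsets 0–3.
U+BEC7 → 3-byte form EB BB 87 at offsets 4–6.
U+50AFE → 4-byte form F1 90 AB BE at offsets 7–10.
Offset 10 falls in char 3's range; it's byte 4 of F1 90 AB BE = 0xBE.

0xBE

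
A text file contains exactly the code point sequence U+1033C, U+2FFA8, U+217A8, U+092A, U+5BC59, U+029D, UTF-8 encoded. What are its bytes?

F0 90 8C BC F0 AF BE A8 F0 A1 9E A8 E0 A4 AA F1 9B B1 99 CA 9D

U+1033C: 4-byte form → F0 90 8C BC.
U+2FFA8: 4-byte form → F0 AF BE A8.
U+217A8: 4-byte form → F0 A1 9E A8.
U+092A: 3-byte form → E0 A4 AA.
U+5BC59: 4-byte form → F1 9B B1 99.
U+029D: 2-byte form → CA 9D.
Concatenated (21 bytes): F0 90 8C BC F0 AF BE A8 F0 A1 9E A8 E0 A4 AA F1 9B B1 99 CA 9D.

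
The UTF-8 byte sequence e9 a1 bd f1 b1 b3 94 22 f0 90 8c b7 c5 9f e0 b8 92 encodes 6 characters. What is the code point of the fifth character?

U+015F

Offset 0: leading byte 0xE9 = 11101001 → 3-byte char #1 = E9 A1 BD.
Offset 3: leading byte 0xF1 = 11110001 → 4-byte char #2 = F1 B1 B3 94.
Offset 7: leading byte 0x22 = 00100010 → 1-byte char #3 = 22.
Offset 8: leading byte 0xF0 = 11110000 → 4-byte char #4 = F0 90 8C B7.
Offset 12: leading byte 0xC5 = 11000101 → 2-byte char #5 = C5 9F.
Leading byte 0xC5 = 11000101 matches 110xxxxx → 2-byte sequence.
Byte 1: 0xC5 = 11000101, payload 00101 (5 bits).
Byte 2: 0x9F = 10011111 (10xxxxxx ✓), payload 011111.
Concatenate: 00101011111 = 0x15F (11 bits → U+015F).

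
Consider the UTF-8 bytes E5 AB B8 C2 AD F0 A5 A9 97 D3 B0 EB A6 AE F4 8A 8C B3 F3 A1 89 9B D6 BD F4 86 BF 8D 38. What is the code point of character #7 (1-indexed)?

U+E125B

Offset 0: leading byte 0xE5 = 11100101 → 3-byte char #1 = E5 AB B8.
Offset 3: leading byte 0xC2 = 11000010 → 2-byte char #2 = C2 AD.
Offset 5: leading byte 0xF0 = 11110000 → 4-byte char #3 = F0 A5 A9 97.
Offset 9: leading byte 0xD3 = 11010011 → 2-byte char #4 = D3 B0.
Offset 11: leading byte 0xEB = 11101011 → 3-byte char #5 = EB A6 AE.
Offset 14: leading byte 0xF4 = 11110100 → 4-byte char #6 = F4 8A 8C B3.
Offset 18: leading byte 0xF3 = 11110011 → 4-byte char #7 = F3 A1 89 9B.
Leading byte 0xF3 = 11110011 matches 11110xxx → 4-byte sequence.
Byte 1: 0xF3 = 11110011, payload 011 (3 bits).
Byte 2: 0xA1 = 10100001 (10xxxxxx ✓), payload 100001.
Byte 3: 0x89 = 10001001 (10xxxxxx ✓), payload 001001.
Byte 4: 0x9B = 10011011 (10xxxxxx ✓), payload 011011.
Concatenate: 011100001001001011011 = 0xE125B (21 bits → U+E125B).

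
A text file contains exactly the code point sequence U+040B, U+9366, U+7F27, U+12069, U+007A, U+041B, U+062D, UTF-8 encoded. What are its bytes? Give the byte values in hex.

D0 8B E9 8D A6 E7 BC A7 F0 92 81 A9 7A D0 9B D8 AD

U+040B: 2-byte form → D0 8B.
U+9366: 3-byte form → E9 8D A6.
U+7F27: 3-byte form → E7 BC A7.
U+12069: 4-byte form → F0 92 81 A9.
U+007A: 1-byte form → 7A.
U+041B: 2-byte form → D0 9B.
U+062D: 2-byte form → D8 AD.
Concatenated (17 bytes): D0 8B E9 8D A6 E7 BC A7 F0 92 81 A9 7A D0 9B D8 AD.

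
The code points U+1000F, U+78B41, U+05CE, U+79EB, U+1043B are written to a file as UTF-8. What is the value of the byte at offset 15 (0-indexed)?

U+1000F → 4-byte form F0 90 80 8F at offsets 0–3.
U+78B41 → 4-byte form F1 B8 AD 81 at offsets 4–7.
U+05CE → 2-byte form D7 8E at offsets 8–9.
U+79EB → 3-byte form E7 A7 AB at offsets 10–12.
U+1043B → 4-byte form F0 90 90 BB at offsets 13–16.
Offset 15 falls in char 5's range; it's byte 3 of F0 90 90 BB = 0x90.

0x90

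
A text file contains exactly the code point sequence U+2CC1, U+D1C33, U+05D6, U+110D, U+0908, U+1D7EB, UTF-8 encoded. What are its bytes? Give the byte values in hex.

U+2CC1: 3-byte form → E2 B3 81.
U+D1C33: 4-byte form → F3 91 B0 B3.
U+05D6: 2-byte form → D7 96.
U+110D: 3-byte form → E1 84 8D.
U+0908: 3-byte form → E0 A4 88.
U+1D7EB: 4-byte form → F0 9D 9F AB.
Concatenated (19 bytes): E2 B3 81 F3 91 B0 B3 D7 96 E1 84 8D E0 A4 88 F0 9D 9F AB.

E2 B3 81 F3 91 B0 B3 D7 96 E1 84 8D E0 A4 88 F0 9D 9F AB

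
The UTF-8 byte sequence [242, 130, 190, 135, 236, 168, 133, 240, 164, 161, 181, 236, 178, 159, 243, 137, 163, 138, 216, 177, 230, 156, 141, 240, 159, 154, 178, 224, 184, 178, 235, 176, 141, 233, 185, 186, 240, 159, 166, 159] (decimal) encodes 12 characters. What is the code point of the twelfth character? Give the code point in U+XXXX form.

Offset 0: leading byte 0xF2 = 11110010 → 4-byte char #1 = F2 82 BE 87.
Offset 4: leading byte 0xEC = 11101100 → 3-byte char #2 = EC A8 85.
Offset 7: leading byte 0xF0 = 11110000 → 4-byte char #3 = F0 A4 A1 B5.
Offset 11: leading byte 0xEC = 11101100 → 3-byte char #4 = EC B2 9F.
Offset 14: leading byte 0xF3 = 11110011 → 4-byte char #5 = F3 89 A3 8A.
Offset 18: leading byte 0xD8 = 11011000 → 2-byte char #6 = D8 B1.
Offset 20: leading byte 0xE6 = 11100110 → 3-byte char #7 = E6 9C 8D.
Offset 23: leading byte 0xF0 = 11110000 → 4-byte char #8 = F0 9F 9A B2.
Offset 27: leading byte 0xE0 = 11100000 → 3-byte char #9 = E0 B8 B2.
Offset 30: leading byte 0xEB = 11101011 → 3-byte char #10 = EB B0 8D.
Offset 33: leading byte 0xE9 = 11101001 → 3-byte char #11 = E9 B9 BA.
Offset 36: leading byte 0xF0 = 11110000 → 4-byte char #12 = F0 9F A6 9F.
Leading byte 0xF0 = 11110000 matches 11110xxx → 4-byte sequence.
Byte 1: 0xF0 = 11110000, payload 000 (3 bits).
Byte 2: 0x9F = 10011111 (10xxxxxx ✓), payload 011111.
Byte 3: 0xA6 = 10100110 (10xxxxxx ✓), payload 100110.
Byte 4: 0x9F = 10011111 (10xxxxxx ✓), payload 011111.
Concatenate: 000011111100110011111 = 0x1F99F (21 bits → U+1F99F).

U+1F99F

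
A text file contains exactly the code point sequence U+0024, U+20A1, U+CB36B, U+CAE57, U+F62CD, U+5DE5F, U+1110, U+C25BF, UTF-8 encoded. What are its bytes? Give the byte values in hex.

U+0024: 1-byte form → 24.
U+20A1: 3-byte form → E2 82 A1.
U+CB36B: 4-byte form → F3 8B 8D AB.
U+CAE57: 4-byte form → F3 8A B9 97.
U+F62CD: 4-byte form → F3 B6 8B 8D.
U+5DE5F: 4-byte form → F1 9D B9 9F.
U+1110: 3-byte form → E1 84 90.
U+C25BF: 4-byte form → F3 82 96 BF.
Concatenated (27 bytes): 24 E2 82 A1 F3 8B 8D AB F3 8A B9 97 F3 B6 8B 8D F1 9D B9 9F E1 84 90 F3 82 96 BF.

24 E2 82 A1 F3 8B 8D AB F3 8A B9 97 F3 B6 8B 8D F1 9D B9 9F E1 84 90 F3 82 96 BF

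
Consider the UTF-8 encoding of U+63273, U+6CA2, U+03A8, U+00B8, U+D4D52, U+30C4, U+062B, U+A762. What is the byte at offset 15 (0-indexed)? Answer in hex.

U+63273 → 4-byte form F1 A3 89 B3 at offsets 0–3.
U+6CA2 → 3-byte form E6 B2 A2 at offsets 4–6.
U+03A8 → 2-byte form CE A8 at offsets 7–8.
U+00B8 → 2-byte form C2 B8 at offsets 9–10.
U+D4D52 → 4-byte form F3 94 B5 92 at offsets 11–14.
U+30C4 → 3-byte form E3 83 84 at offsets 15–17.
Offset 15 falls in char 6's range; it's byte 1 of E3 83 84 = 0xE3.

0xE3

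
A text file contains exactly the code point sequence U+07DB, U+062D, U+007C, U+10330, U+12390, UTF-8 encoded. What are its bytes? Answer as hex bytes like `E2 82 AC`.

DF 9B D8 AD 7C F0 90 8C B0 F0 92 8E 90

U+07DB: 2-byte form → DF 9B.
U+062D: 2-byte form → D8 AD.
U+007C: 1-byte form → 7C.
U+10330: 4-byte form → F0 90 8C B0.
U+12390: 4-byte form → F0 92 8E 90.
Concatenated (13 bytes): DF 9B D8 AD 7C F0 90 8C B0 F0 92 8E 90.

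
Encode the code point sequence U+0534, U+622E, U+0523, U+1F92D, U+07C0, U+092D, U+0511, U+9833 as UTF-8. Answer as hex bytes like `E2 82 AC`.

D4 B4 E6 88 AE D4 A3 F0 9F A4 AD DF 80 E0 A4 AD D4 91 E9 A0 B3

U+0534: 2-byte form → D4 B4.
U+622E: 3-byte form → E6 88 AE.
U+0523: 2-byte form → D4 A3.
U+1F92D: 4-byte form → F0 9F A4 AD.
U+07C0: 2-byte form → DF 80.
U+092D: 3-byte form → E0 A4 AD.
U+0511: 2-byte form → D4 91.
U+9833: 3-byte form → E9 A0 B3.
Concatenated (21 bytes): D4 B4 E6 88 AE D4 A3 F0 9F A4 AD DF 80 E0 A4 AD D4 91 E9 A0 B3.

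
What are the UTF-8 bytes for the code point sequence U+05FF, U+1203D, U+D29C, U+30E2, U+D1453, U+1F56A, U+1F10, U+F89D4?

D7 BF F0 92 80 BD ED 8A 9C E3 83 A2 F3 91 91 93 F0 9F 95 AA E1 BC 90 F3 B8 A7 94

U+05FF: 2-byte form → D7 BF.
U+1203D: 4-byte form → F0 92 80 BD.
U+D29C: 3-byte form → ED 8A 9C.
U+30E2: 3-byte form → E3 83 A2.
U+D1453: 4-byte form → F3 91 91 93.
U+1F56A: 4-byte form → F0 9F 95 AA.
U+1F10: 3-byte form → E1 BC 90.
U+F89D4: 4-byte form → F3 B8 A7 94.
Concatenated (27 bytes): D7 BF F0 92 80 BD ED 8A 9C E3 83 A2 F3 91 91 93 F0 9F 95 AA E1 BC 90 F3 B8 A7 94.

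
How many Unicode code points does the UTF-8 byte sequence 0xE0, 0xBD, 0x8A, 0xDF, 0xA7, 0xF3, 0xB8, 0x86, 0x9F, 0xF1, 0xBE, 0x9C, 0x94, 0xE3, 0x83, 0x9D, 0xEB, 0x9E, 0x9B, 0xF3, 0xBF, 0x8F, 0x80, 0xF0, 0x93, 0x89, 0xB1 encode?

8

Byte at offset 0: 0xE0 = 11100000 → 3-byte char (#1). Advance 3.
Byte at offset 3: 0xDF = 11011111 → 2-byte char (#2). Advance 2.
Byte at offset 5: 0xF3 = 11110011 → 4-byte char (#3). Advance 4.
Byte at offset 9: 0xF1 = 11110001 → 4-byte char (#4). Advance 4.
Byte at offset 13: 0xE3 = 11100011 → 3-byte char (#5). Advance 3.
Byte at offset 16: 0xEB = 11101011 → 3-byte char (#6). Advance 3.
Byte at offset 19: 0xF3 = 11110011 → 4-byte char (#7). Advance 4.
Byte at offset 23: 0xF0 = 11110000 → 4-byte char (#8). Advance 4.
Reached end at offset 27 after 8 code points.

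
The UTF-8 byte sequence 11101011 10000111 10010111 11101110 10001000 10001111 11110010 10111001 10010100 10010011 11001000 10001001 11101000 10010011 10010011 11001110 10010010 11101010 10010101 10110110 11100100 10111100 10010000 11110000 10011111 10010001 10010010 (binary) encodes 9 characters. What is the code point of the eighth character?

Offset 0: leading byte 0xEB = 11101011 → 3-byte char #1 = EB 87 97.
Offset 3: leading byte 0xEE = 11101110 → 3-byte char #2 = EE 88 8F.
Offset 6: leading byte 0xF2 = 11110010 → 4-byte char #3 = F2 B9 94 93.
Offset 10: leading byte 0xC8 = 11001000 → 2-byte char #4 = C8 89.
Offset 12: leading byte 0xE8 = 11101000 → 3-byte char #5 = E8 93 93.
Offset 15: leading byte 0xCE = 11001110 → 2-byte char #6 = CE 92.
Offset 17: leading byte 0xEA = 11101010 → 3-byte char #7 = EA 95 B6.
Offset 20: leading byte 0xE4 = 11100100 → 3-byte char #8 = E4 BC 90.
Leading byte 0xE4 = 11100100 matches 1110xxxx → 3-byte sequence.
Byte 1: 0xE4 = 11100100, payload 0100 (4 bits).
Byte 2: 0xBC = 10111100 (10xxxxxx ✓), payload 111100.
Byte 3: 0x90 = 10010000 (10xxxxxx ✓), payload 010000.
Concatenate: 0100111100010000 = 0x4F10 (16 bits → U+4F10).

U+4F10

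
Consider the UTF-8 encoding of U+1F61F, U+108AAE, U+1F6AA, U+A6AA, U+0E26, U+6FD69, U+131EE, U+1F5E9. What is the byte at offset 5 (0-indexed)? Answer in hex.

0x88

U+1F61F → 4-byte form F0 9F 98 9F at offsets 0–3.
U+108AAE → 4-byte form F4 88 AA AE at offsets 4–7.
Offset 5 falls in char 2's range; it's byte 2 of F4 88 AA AE = 0x88.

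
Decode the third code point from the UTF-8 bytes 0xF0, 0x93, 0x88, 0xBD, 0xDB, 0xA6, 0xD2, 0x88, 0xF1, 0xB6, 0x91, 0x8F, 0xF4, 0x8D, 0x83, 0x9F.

U+0488

Offset 0: leading byte 0xF0 = 11110000 → 4-byte char #1 = F0 93 88 BD.
Offset 4: leading byte 0xDB = 11011011 → 2-byte char #2 = DB A6.
Offset 6: leading byte 0xD2 = 11010010 → 2-byte char #3 = D2 88.
Leading byte 0xD2 = 11010010 matches 110xxxxx → 2-byte sequence.
Byte 1: 0xD2 = 11010010, payload 10010 (5 bits).
Byte 2: 0x88 = 10001000 (10xxxxxx ✓), payload 001000.
Concatenate: 10010001000 = 0x488 (11 bits → U+0488).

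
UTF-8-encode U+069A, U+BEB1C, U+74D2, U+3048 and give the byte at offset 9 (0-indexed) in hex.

U+069A → 2-byte form DA 9A at offsets 0–1.
U+BEB1C → 4-byte form F2 BE AC 9C at offsets 2–5.
U+74D2 → 3-byte form E7 93 92 at offsets 6–8.
U+3048 → 3-byte form E3 81 88 at offsets 9–11.
Offset 9 falls in char 4's range; it's byte 1 of E3 81 88 = 0xE3.

0xE3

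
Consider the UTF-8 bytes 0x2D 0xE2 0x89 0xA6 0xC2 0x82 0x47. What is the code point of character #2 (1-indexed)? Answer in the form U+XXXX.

Offset 0: leading byte 0x2D = 00101101 → 1-byte char #1 = 2D.
Offset 1: leading byte 0xE2 = 11100010 → 3-byte char #2 = E2 89 A6.
Leading byte 0xE2 = 11100010 matches 1110xxxx → 3-byte sequence.
Byte 1: 0xE2 = 11100010, payload 0010 (4 bits).
Byte 2: 0x89 = 10001001 (10xxxxxx ✓), payload 001001.
Byte 3: 0xA6 = 10100110 (10xxxxxx ✓), payload 100110.
Concatenate: 0010001001100110 = 0x2266 (16 bits → U+2266).

U+2266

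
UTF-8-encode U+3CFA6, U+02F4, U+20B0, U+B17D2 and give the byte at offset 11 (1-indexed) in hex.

0xB1

1-indexed offset 11 is 0-indexed offset 10.
U+3CFA6 → 4-byte form F0 BC BE A6 at offsets 0–3.
U+02F4 → 2-byte form CB B4 at offsets 4–5.
U+20B0 → 3-byte form E2 82 B0 at offsets 6–8.
U+B17D2 → 4-byte form F2 B1 9F 92 at offsets 9–12.
Offset 10 falls in char 4's range; it's byte 2 of F2 B1 9F 92 = 0xB1.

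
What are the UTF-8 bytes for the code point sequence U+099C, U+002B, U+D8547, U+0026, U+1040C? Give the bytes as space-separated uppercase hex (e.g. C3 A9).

U+099C: 3-byte form → E0 A6 9C.
U+002B: 1-byte form → 2B.
U+D8547: 4-byte form → F3 98 95 87.
U+0026: 1-byte form → 26.
U+1040C: 4-byte form → F0 90 90 8C.
Concatenated (13 bytes): E0 A6 9C 2B F3 98 95 87 26 F0 90 90 8C.

E0 A6 9C 2B F3 98 95 87 26 F0 90 90 8C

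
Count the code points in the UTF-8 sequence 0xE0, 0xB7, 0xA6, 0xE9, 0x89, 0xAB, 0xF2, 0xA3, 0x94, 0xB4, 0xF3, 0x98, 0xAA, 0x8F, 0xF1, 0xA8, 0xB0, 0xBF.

5

Byte at offset 0: 0xE0 = 11100000 → 3-byte char (#1). Advance 3.
Byte at offset 3: 0xE9 = 11101001 → 3-byte char (#2). Advance 3.
Byte at offset 6: 0xF2 = 11110010 → 4-byte char (#3). Advance 4.
Byte at offset 10: 0xF3 = 11110011 → 4-byte char (#4). Advance 4.
Byte at offset 14: 0xF1 = 11110001 → 4-byte char (#5). Advance 4.
Reached end at offset 18 after 5 code points.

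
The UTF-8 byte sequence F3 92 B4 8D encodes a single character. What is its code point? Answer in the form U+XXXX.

U+D2D0D

Leading byte 0xF3 = 11110011 matches 11110xxx → 4-byte sequence.
Byte 1: 0xF3 = 11110011, payload 011 (3 bits).
Byte 2: 0x92 = 10010010 (10xxxxxx ✓), payload 010010.
Byte 3: 0xB4 = 10110100 (10xxxxxx ✓), payload 110100.
Byte 4: 0x8D = 10001101 (10xxxxxx ✓), payload 001101.
Concatenate: 011010010110100001101 = 0xD2D0D (21 bits → U+D2D0D).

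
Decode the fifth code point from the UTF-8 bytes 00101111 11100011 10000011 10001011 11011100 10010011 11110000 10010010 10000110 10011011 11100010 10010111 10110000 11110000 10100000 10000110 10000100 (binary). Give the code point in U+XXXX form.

Offset 0: leading byte 0x2F = 00101111 → 1-byte char #1 = 2F.
Offset 1: leading byte 0xE3 = 11100011 → 3-byte char #2 = E3 83 8B.
Offset 4: leading byte 0xDC = 11011100 → 2-byte char #3 = DC 93.
Offset 6: leading byte 0xF0 = 11110000 → 4-byte char #4 = F0 92 86 9B.
Offset 10: leading byte 0xE2 = 11100010 → 3-byte char #5 = E2 97 B0.
Leading byte 0xE2 = 11100010 matches 1110xxxx → 3-byte sequence.
Byte 1: 0xE2 = 11100010, payload 0010 (4 bits).
Byte 2: 0x97 = 10010111 (10xxxxxx ✓), payload 010111.
Byte 3: 0xB0 = 10110000 (10xxxxxx ✓), payload 110000.
Concatenate: 0010010111110000 = 0x25F0 (16 bits → U+25F0).

U+25F0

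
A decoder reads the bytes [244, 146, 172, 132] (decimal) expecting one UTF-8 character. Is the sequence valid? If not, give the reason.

invalid (encodes a value above U+10FFFF)

Leading byte 0xF4 = 11110100 → 4-byte form.
Payload = 0x112B04, which exceeds U+10FFFF, the maximum Unicode code point. (Leading bytes F5–FF, or F4 followed by ≥ 0x90, are invalid.)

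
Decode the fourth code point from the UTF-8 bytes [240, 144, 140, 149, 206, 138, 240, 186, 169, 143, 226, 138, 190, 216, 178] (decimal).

Offset 0: leading byte 0xF0 = 11110000 → 4-byte char #1 = F0 90 8C 95.
Offset 4: leading byte 0xCE = 11001110 → 2-byte char #2 = CE 8A.
Offset 6: leading byte 0xF0 = 11110000 → 4-byte char #3 = F0 BA A9 8F.
Offset 10: leading byte 0xE2 = 11100010 → 3-byte char #4 = E2 8A BE.
Leading byte 0xE2 = 11100010 matches 1110xxxx → 3-byte sequence.
Byte 1: 0xE2 = 11100010, payload 0010 (4 bits).
Byte 2: 0x8A = 10001010 (10xxxxxx ✓), payload 001010.
Byte 3: 0xBE = 10111110 (10xxxxxx ✓), payload 111110.
Concatenate: 0010001010111110 = 0x22BE (16 bits → U+22BE).

U+22BE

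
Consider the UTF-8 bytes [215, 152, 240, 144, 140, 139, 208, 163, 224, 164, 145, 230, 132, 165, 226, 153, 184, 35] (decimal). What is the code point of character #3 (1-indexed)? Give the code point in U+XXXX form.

U+0423

Offset 0: leading byte 0xD7 = 11010111 → 2-byte char #1 = D7 98.
Offset 2: leading byte 0xF0 = 11110000 → 4-byte char #2 = F0 90 8C 8B.
Offset 6: leading byte 0xD0 = 11010000 → 2-byte char #3 = D0 A3.
Leading byte 0xD0 = 11010000 matches 110xxxxx → 2-byte sequence.
Byte 1: 0xD0 = 11010000, payload 10000 (5 bits).
Byte 2: 0xA3 = 10100011 (10xxxxxx ✓), payload 100011.
Concatenate: 10000100011 = 0x423 (11 bits → U+0423).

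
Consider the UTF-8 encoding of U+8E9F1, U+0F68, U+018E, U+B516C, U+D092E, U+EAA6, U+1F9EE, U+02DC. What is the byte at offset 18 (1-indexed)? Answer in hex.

1-indexed offset 18 is 0-indexed offset 17.
U+8E9F1 → 4-byte form F2 8E A7 B1 at offsets 0–3.
U+0F68 → 3-byte form E0 BD A8 at offsets 4–6.
U+018E → 2-byte form C6 8E at offsets 7–8.
U+B516C → 4-byte form F2 B5 85 AC at offsets 9–12.
U+D092E → 4-byte form F3 90 A4 AE at offsets 13–16.
U+EAA6 → 3-byte form EE AA A6 at offsets 17–19.
Offset 17 falls in char 6's range; it's byte 1 of EE AA A6 = 0xEE.

0xEE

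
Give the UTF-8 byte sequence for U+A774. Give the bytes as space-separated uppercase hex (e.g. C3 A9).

EA 9D B4

U+A774 = 0xA774 = 42868 decimal. In range U+0800–U+FFFF → 3-byte form: 1110xxxx 10xxxxxx 10xxxxxx.
Binary (16 bits): 1010011101110100.
Split 4+6+6: 1010 | 011101 | 110100.
Byte 1: 11101010 = 0xEA.
Byte 2: 10011101 = 0x9D.
Byte 3: 10110100 = 0xB4.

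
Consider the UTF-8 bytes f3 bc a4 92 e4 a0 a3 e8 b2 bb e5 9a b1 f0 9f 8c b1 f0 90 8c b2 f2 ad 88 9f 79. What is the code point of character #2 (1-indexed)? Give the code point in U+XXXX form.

U+4823

Offset 0: leading byte 0xF3 = 11110011 → 4-byte char #1 = F3 BC A4 92.
Offset 4: leading byte 0xE4 = 11100100 → 3-byte char #2 = E4 A0 A3.
Leading byte 0xE4 = 11100100 matches 1110xxxx → 3-byte sequence.
Byte 1: 0xE4 = 11100100, payload 0100 (4 bits).
Byte 2: 0xA0 = 10100000 (10xxxxxx ✓), payload 100000.
Byte 3: 0xA3 = 10100011 (10xxxxxx ✓), payload 100011.
Concatenate: 0100100000100011 = 0x4823 (16 bits → U+4823).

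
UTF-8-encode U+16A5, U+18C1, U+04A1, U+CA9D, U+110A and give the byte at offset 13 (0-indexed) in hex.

U+16A5 → 3-byte form E1 9A A5 at offsets 0–2.
U+18C1 → 3-byte form E1 A3 81 at offsets 3–5.
U+04A1 → 2-byte form D2 A1 at offsets 6–7.
U+CA9D → 3-byte form EC AA 9D at offsets 8–10.
U+110A → 3-byte form E1 84 8A at offsets 11–13.
Offset 13 falls in char 5's range; it's byte 3 of E1 84 8A = 0x8A.

0x8A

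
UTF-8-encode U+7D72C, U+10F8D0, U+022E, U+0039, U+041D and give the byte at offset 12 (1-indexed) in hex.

0xD0

1-indexed offset 12 is 0-indexed offset 11.
U+7D72C → 4-byte form F1 BD 9C AC at offsets 0–3.
U+10F8D0 → 4-byte form F4 8F A3 90 at offsets 4–7.
U+022E → 2-byte form C8 AE at offsets 8–9.
U+0039 → 1-byte form 39 at offsets 10–10.
U+041D → 2-byte form D0 9D at offsets 11–12.
Offset 11 falls in char 5's range; it's byte 1 of D0 9D = 0xD0.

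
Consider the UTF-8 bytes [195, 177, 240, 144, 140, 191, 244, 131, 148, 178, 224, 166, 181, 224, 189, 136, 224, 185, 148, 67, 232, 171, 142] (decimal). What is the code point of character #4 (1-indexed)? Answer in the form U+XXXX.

Offset 0: leading byte 0xC3 = 11000011 → 2-byte char #1 = C3 B1.
Offset 2: leading byte 0xF0 = 11110000 → 4-byte char #2 = F0 90 8C BF.
Offset 6: leading byte 0xF4 = 11110100 → 4-byte char #3 = F4 83 94 B2.
Offset 10: leading byte 0xE0 = 11100000 → 3-byte char #4 = E0 A6 B5.
Leading byte 0xE0 = 11100000 matches 1110xxxx → 3-byte sequence.
Byte 1: 0xE0 = 11100000, payload 0000 (4 bits).
Byte 2: 0xA6 = 10100110 (10xxxxxx ✓), payload 100110.
Byte 3: 0xB5 = 10110101 (10xxxxxx ✓), payload 110101.
Concatenate: 0000100110110101 = 0x9B5 (16 bits → U+09B5).

U+09B5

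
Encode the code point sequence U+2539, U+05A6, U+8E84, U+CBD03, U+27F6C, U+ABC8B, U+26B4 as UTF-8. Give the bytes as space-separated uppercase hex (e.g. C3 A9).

U+2539: 3-byte form → E2 94 B9.
U+05A6: 2-byte form → D6 A6.
U+8E84: 3-byte form → E8 BA 84.
U+CBD03: 4-byte form → F3 8B B4 83.
U+27F6C: 4-byte form → F0 A7 BD AC.
U+ABC8B: 4-byte form → F2 AB B2 8B.
U+26B4: 3-byte form → E2 9A B4.
Concatenated (23 bytes): E2 94 B9 D6 A6 E8 BA 84 F3 8B B4 83 F0 A7 BD AC F2 AB B2 8B E2 9A B4.

E2 94 B9 D6 A6 E8 BA 84 F3 8B B4 83 F0 A7 BD AC F2 AB B2 8B E2 9A B4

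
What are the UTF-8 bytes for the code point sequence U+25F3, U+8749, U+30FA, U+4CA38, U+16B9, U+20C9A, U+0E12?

U+25F3: 3-byte form → E2 97 B3.
U+8749: 3-byte form → E8 9D 89.
U+30FA: 3-byte form → E3 83 BA.
U+4CA38: 4-byte form → F1 8C A8 B8.
U+16B9: 3-byte form → E1 9A B9.
U+20C9A: 4-byte form → F0 A0 B2 9A.
U+0E12: 3-byte form → E0 B8 92.
Concatenated (23 bytes): E2 97 B3 E8 9D 89 E3 83 BA F1 8C A8 B8 E1 9A B9 F0 A0 B2 9A E0 B8 92.

E2 97 B3 E8 9D 89 E3 83 BA F1 8C A8 B8 E1 9A B9 F0 A0 B2 9A E0 B8 92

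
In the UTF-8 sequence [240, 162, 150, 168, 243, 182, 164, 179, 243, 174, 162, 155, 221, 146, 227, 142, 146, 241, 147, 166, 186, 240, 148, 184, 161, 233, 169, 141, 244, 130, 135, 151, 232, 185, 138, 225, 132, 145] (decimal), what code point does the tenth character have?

Offset 0: leading byte 0xF0 = 11110000 → 4-byte char #1 = F0 A2 96 A8.
Offset 4: leading byte 0xF3 = 11110011 → 4-byte char #2 = F3 B6 A4 B3.
Offset 8: leading byte 0xF3 = 11110011 → 4-byte char #3 = F3 AE A2 9B.
Offset 12: leading byte 0xDD = 11011101 → 2-byte char #4 = DD 92.
Offset 14: leading byte 0xE3 = 11100011 → 3-byte char #5 = E3 8E 92.
Offset 17: leading byte 0xF1 = 11110001 → 4-byte char #6 = F1 93 A6 BA.
Offset 21: leading byte 0xF0 = 11110000 → 4-byte char #7 = F0 94 B8 A1.
Offset 25: leading byte 0xE9 = 11101001 → 3-byte char #8 = E9 A9 8D.
Offset 28: leading byte 0xF4 = 11110100 → 4-byte char #9 = F4 82 87 97.
Offset 32: leading byte 0xE8 = 11101000 → 3-byte char #10 = E8 B9 8A.
Leading byte 0xE8 = 11101000 matches 1110xxxx → 3-byte sequence.
Byte 1: 0xE8 = 11101000, payload 1000 (4 bits).
Byte 2: 0xB9 = 10111001 (10xxxxxx ✓), payload 111001.
Byte 3: 0x8A = 10001010 (10xxxxxx ✓), payload 001010.
Concatenate: 1000111001001010 = 0x8E4A (16 bits → U+8E4A).

U+8E4A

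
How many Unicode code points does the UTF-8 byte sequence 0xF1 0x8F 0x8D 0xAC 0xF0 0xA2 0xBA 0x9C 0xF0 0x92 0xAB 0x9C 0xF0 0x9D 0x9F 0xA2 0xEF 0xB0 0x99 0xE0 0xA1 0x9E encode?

6

Byte at offset 0: 0xF1 = 11110001 → 4-byte char (#1). Advance 4.
Byte at offset 4: 0xF0 = 11110000 → 4-byte char (#2). Advance 4.
Byte at offset 8: 0xF0 = 11110000 → 4-byte char (#3). Advance 4.
Byte at offset 12: 0xF0 = 11110000 → 4-byte char (#4). Advance 4.
Byte at offset 16: 0xEF = 11101111 → 3-byte char (#5). Advance 3.
Byte at offset 19: 0xE0 = 11100000 → 3-byte char (#6). Advance 3.
Reached end at offset 22 after 6 code points.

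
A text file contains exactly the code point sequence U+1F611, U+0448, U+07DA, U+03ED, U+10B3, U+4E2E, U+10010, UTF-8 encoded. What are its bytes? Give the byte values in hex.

U+1F611: 4-byte form → F0 9F 98 91.
U+0448: 2-byte form → D1 88.
U+07DA: 2-byte form → DF 9A.
U+03ED: 2-byte form → CF AD.
U+10B3: 3-byte form → E1 82 B3.
U+4E2E: 3-byte form → E4 B8 AE.
U+10010: 4-byte form → F0 90 80 90.
Concatenated (20 bytes): F0 9F 98 91 D1 88 DF 9A CF AD E1 82 B3 E4 B8 AE F0 90 80 90.

F0 9F 98 91 D1 88 DF 9A CF AD E1 82 B3 E4 B8 AE F0 90 80 90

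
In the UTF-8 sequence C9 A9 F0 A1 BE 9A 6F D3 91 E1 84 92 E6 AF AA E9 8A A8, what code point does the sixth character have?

U+6BEA

Offset 0: leading byte 0xC9 = 11001001 → 2-byte char #1 = C9 A9.
Offset 2: leading byte 0xF0 = 11110000 → 4-byte char #2 = F0 A1 BE 9A.
Offset 6: leading byte 0x6F = 01101111 → 1-byte char #3 = 6F.
Offset 7: leading byte 0xD3 = 11010011 → 2-byte char #4 = D3 91.
Offset 9: leading byte 0xE1 = 11100001 → 3-byte char #5 = E1 84 92.
Offset 12: leading byte 0xE6 = 11100110 → 3-byte char #6 = E6 AF AA.
Leading byte 0xE6 = 11100110 matches 1110xxxx → 3-byte sequence.
Byte 1: 0xE6 = 11100110, payload 0110 (4 bits).
Byte 2: 0xAF = 10101111 (10xxxxxx ✓), payload 101111.
Byte 3: 0xAA = 10101010 (10xxxxxx ✓), payload 101010.
Concatenate: 0110101111101010 = 0x6BEA (16 bits → U+6BEA).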